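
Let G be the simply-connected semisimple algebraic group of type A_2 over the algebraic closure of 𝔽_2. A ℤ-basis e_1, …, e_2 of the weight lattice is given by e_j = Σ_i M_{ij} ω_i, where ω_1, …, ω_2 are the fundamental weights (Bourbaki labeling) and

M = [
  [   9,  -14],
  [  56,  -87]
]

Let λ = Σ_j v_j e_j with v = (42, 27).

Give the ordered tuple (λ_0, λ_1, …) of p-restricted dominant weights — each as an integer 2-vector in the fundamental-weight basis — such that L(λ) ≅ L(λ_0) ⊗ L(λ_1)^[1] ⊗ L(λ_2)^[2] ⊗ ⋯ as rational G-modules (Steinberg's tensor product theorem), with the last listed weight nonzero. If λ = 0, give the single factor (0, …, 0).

Compute c_i = Σ_j M_{ij} v_j with v = (42, 27):
  c_1 = 9·42 + (-14)·(27) = 0
  c_2 = 56·42 + (-87)·(27) = 3
Base-2 expansion of each c_i:
  c_1 = 0
  c_2 = 3 = 1·2^0 + 1·2^1
p-restricted factor λ_0 = (0, 1)
p-restricted factor λ_1 = (0, 1)

((0, 1), (0, 1))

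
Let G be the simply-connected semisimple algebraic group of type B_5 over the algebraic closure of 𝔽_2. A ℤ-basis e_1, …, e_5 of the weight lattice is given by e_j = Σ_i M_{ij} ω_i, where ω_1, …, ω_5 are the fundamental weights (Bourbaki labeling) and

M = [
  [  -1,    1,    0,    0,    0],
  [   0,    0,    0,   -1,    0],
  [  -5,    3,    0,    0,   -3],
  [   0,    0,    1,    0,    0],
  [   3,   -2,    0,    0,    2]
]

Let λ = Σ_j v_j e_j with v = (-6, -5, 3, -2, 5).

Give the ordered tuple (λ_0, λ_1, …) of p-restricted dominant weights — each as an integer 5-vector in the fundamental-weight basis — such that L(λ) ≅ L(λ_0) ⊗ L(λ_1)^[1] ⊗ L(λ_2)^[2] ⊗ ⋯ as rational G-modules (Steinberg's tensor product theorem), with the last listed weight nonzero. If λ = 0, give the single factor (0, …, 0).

((1, 0, 0, 1, 0), (0, 1, 0, 1, 1))

Change of basis e → ω: c = M·v where v = (-6, -5, 3, -2, 5):
  c_1 = -1*-6 + 1*-5 + 0*3 + 0*-2 + 0*5 = 1
  c_2 = 0*-6 + 0*-5 + 0*3 + -1*-2 + 0*5 = 2
  c_3 = -5*-6 + 3*-5 + 0*3 + 0*-2 + -3*5 = 0
  c_4 = 0*-6 + 0*-5 + 1*3 + 0*-2 + 0*5 = 3
  c_5 = 3*-6 + -2*-5 + 0*3 + 0*-2 + 2*5 = 2
p = 2; digits c_i = Σ_j d_{ij}·2^j, 0 ≤ d_{ij} < 2:
  c_1 = 1 = 1·2^0
  c_2 = 2 = 0·2^0 + 1·2^1
  c_3 = 0
  c_4 = 3 = 1·2^0 + 1·2^1
  c_5 = 2 = 0·2^0 + 1·2^1
Factor λ_0 = (1, 0, 0, 1, 0)
Factor λ_1 = (0, 1, 0, 1, 1)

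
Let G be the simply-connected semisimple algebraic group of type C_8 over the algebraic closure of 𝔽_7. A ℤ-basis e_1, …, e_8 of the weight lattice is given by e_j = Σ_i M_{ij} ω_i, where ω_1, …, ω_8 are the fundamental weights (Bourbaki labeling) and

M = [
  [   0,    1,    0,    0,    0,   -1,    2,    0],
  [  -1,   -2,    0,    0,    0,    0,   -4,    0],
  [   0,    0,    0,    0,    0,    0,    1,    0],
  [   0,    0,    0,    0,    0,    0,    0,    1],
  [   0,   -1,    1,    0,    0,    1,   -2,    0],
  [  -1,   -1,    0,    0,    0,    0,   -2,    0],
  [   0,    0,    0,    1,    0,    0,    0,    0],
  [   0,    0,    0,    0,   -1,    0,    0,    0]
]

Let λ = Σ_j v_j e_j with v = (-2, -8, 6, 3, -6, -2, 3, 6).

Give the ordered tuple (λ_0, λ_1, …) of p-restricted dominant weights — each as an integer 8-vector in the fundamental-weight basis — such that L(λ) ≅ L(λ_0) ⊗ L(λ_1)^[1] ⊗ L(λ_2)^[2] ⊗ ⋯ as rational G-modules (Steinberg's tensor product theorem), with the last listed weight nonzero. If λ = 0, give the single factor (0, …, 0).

ω-coordinates c = M·v, v = (-2, -8, 6, 3, -6, -2, 3, 6):
  c_1 = (0)·(-2) + (1)·(-8) + (0)·(6) + (0)·(3) + (0)·(-6) + (-1)·(-2) + (2)·(3) + (0)·(6) = 0
  c_2 = (-1)·(-2) + (-2)·(-8) + (0)·(6) + (0)·(3) + (0)·(-6) + (0)·(-2) + (-4)·(3) + (0)·(6) = 6
  c_3 = (0)·(-2) + (0)·(-8) + (0)·(6) + (0)·(3) + (0)·(-6) + (0)·(-2) + (1)·(3) + (0)·(6) = 3
  c_4 = (0)·(-2) + (0)·(-8) + (0)·(6) + (0)·(3) + (0)·(-6) + (0)·(-2) + (0)·(3) + (1)·(6) = 6
  c_5 = (0)·(-2) + (-1)·(-8) + (1)·(6) + (0)·(3) + (0)·(-6) + (1)·(-2) + (-2)·(3) + (0)·(6) = 6
  c_6 = (-1)·(-2) + (-1)·(-8) + (0)·(6) + (0)·(3) + (0)·(-6) + (0)·(-2) + (-2)·(3) + (0)·(6) = 4
  c_7 = (0)·(-2) + (0)·(-8) + (0)·(6) + (1)·(3) + (0)·(-6) + (0)·(-2) + (0)·(3) + (0)·(6) = 3
  c_8 = (0)·(-2) + (0)·(-8) + (0)·(6) + (0)·(3) + (-1)·(-6) + (0)·(-2) + (0)·(3) + (0)·(6) = 6
p = 7; digits c_i = Σ_j d_{ij}·7^j, 0 ≤ d_{ij} < 7:
  c_1 = 0
  c_2 = 6 = 6·7^0
  c_3 = 3 = 3·7^0
  c_4 = 6 = 6·7^0
  c_5 = 6 = 6·7^0
  c_6 = 4 = 4·7^0
  c_7 = 3 = 3·7^0
  c_8 = 6 = 6·7^0
p-restricted factor λ_0 = (0, 6, 3, 6, 6, 4, 3, 6)

((0, 6, 3, 6, 6, 4, 3, 6),)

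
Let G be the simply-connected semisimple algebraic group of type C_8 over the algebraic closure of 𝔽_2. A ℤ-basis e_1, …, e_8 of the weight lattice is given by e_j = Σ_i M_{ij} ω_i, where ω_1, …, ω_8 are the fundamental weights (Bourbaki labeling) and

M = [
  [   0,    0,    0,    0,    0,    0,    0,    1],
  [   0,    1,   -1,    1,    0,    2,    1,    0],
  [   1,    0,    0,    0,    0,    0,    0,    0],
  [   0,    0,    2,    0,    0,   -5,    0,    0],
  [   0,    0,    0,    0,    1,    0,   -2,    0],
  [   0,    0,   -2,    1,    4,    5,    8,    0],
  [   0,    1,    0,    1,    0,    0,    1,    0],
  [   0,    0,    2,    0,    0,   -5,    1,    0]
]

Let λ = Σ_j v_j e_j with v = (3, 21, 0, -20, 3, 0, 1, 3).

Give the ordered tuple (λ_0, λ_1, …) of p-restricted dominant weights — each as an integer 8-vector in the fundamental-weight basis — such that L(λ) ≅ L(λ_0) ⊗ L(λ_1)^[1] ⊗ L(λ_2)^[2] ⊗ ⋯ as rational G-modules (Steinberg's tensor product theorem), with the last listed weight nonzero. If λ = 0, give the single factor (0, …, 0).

Converting to the ω-basis (c_i = row i of M dotted with v = (3, 21, 0, -20, 3, 0, 1, 3)):
  c_1 = 0·3 + 0·21 + 0·0 + (0)·(-20) + 0·3 + 0·0 + 0·1 + 1·3 = 3
  c_2 = 0·3 + 1·21 + (-1)·(0) + (1)·(-20) + 0·3 + 2·0 + 1·1 + 0·3 = 2
  c_3 = 1·3 + 0·21 + 0·0 + (0)·(-20) + 0·3 + 0·0 + 0·1 + 0·3 = 3
  c_4 = 0·3 + 0·21 + 2·0 + (0)·(-20) + 0·3 + (-5)·(0) + 0·1 + 0·3 = 0
  c_5 = 0·3 + 0·21 + 0·0 + (0)·(-20) + 1·3 + 0·0 + (-2)·(1) + 0·3 = 1
  c_6 = 0·3 + 0·21 + (-2)·(0) + (1)·(-20) + 4·3 + 5·0 + 8·1 + 0·3 = 0
  c_7 = 0·3 + 1·21 + 0·0 + (1)·(-20) + 0·3 + 0·0 + 1·1 + 0·3 = 2
  c_8 = 0·3 + 0·21 + 2·0 + (0)·(-20) + 0·3 + (-5)·(0) + 1·1 + 0·3 = 1
Expand coordinatewise in base 2:
  c_1 = 3 = 1·2^0 + 1·2^1
  c_2 = 2 = 0·2^0 + 1·2^1
  c_3 = 3 = 1·2^0 + 1·2^1
  c_4 = 0
  c_5 = 1 = 1·2^0
  c_6 = 0
  c_7 = 2 = 0·2^0 + 1·2^1
  c_8 = 1 = 1·2^0
λ_0 = (1, 0, 1, 0, 1, 0, 0, 1)
λ_1 = (1, 1, 1, 0, 0, 0, 1, 0)

((1, 0, 1, 0, 1, 0, 0, 1), (1, 1, 1, 0, 0, 0, 1, 0))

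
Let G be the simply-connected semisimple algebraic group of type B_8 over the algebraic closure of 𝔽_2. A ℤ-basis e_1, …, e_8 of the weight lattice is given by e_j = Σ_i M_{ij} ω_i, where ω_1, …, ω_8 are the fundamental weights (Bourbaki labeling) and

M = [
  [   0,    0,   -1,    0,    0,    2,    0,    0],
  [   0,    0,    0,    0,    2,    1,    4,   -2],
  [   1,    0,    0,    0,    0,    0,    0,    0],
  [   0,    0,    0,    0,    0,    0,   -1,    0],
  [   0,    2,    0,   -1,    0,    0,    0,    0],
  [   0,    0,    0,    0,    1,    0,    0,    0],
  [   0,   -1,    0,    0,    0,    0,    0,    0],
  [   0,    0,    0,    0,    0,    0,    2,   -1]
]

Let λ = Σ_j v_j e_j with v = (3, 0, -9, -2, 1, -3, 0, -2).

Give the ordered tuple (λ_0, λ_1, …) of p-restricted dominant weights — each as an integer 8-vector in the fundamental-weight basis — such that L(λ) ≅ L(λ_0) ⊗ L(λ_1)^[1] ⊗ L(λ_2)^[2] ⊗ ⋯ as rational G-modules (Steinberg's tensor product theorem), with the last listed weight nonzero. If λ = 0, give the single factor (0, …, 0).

Change of basis e → ω: c = M·v where v = (3, 0, -9, -2, 1, -3, 0, -2):
  c_1 = 0·3 + 0·0 + (-1)·(-9) + (0)·(-2) + 0·1 + (2)·(-3) + 0·0 + (0)·(-2) = 3
  c_2 = 0·3 + 0·0 + (0)·(-9) + (0)·(-2) + 2·1 + (1)·(-3) + 4·0 + (-2)·(-2) = 3
  c_3 = 1·3 + 0·0 + (0)·(-9) + (0)·(-2) + 0·1 + (0)·(-3) + 0·0 + (0)·(-2) = 3
  c_4 = 0·3 + 0·0 + (0)·(-9) + (0)·(-2) + 0·1 + (0)·(-3) + (-1)·(0) + (0)·(-2) = 0
  c_5 = 0·3 + 2·0 + (0)·(-9) + (-1)·(-2) + 0·1 + (0)·(-3) + 0·0 + (0)·(-2) = 2
  c_6 = 0·3 + 0·0 + (0)·(-9) + (0)·(-2) + 1·1 + (0)·(-3) + 0·0 + (0)·(-2) = 1
  c_7 = 0·3 + (-1)·(0) + (0)·(-9) + (0)·(-2) + 0·1 + (0)·(-3) + 0·0 + (0)·(-2) = 0
  c_8 = 0·3 + 0·0 + (0)·(-9) + (0)·(-2) + 0·1 + (0)·(-3) + 2·0 + (-1)·(-2) = 2
Base-2 expansion of each c_i:
  c_1 = 3 = 1·2^0 + 1·2^1
  c_2 = 3 = 1·2^0 + 1·2^1
  c_3 = 3 = 1·2^0 + 1·2^1
  c_4 = 0
  c_5 = 2 = 0·2^0 + 1·2^1
  c_6 = 1 = 1·2^0
  c_7 = 0
  c_8 = 2 = 0·2^0 + 1·2^1
Factor λ_0 = (1, 1, 1, 0, 0, 1, 0, 0)
Factor λ_1 = (1, 1, 1, 0, 1, 0, 0, 1)

((1, 1, 1, 0, 0, 1, 0, 0), (1, 1, 1, 0, 1, 0, 0, 1))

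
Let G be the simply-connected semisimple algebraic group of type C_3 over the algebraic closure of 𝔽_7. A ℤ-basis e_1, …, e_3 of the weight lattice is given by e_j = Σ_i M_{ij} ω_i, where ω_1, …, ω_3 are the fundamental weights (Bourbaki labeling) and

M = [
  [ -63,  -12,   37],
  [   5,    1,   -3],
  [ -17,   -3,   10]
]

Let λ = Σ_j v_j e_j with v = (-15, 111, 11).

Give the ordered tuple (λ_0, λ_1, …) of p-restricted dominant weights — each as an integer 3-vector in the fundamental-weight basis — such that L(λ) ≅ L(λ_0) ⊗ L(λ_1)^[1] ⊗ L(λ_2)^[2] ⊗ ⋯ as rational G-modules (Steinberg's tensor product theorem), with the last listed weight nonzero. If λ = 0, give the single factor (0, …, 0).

Converting to the ω-basis (c_i = row i of M dotted with v = (-15, 111, 11)):
  c_1 = (-63)·(-15) + (-12)·(111) + 37·11 = 20
  c_2 = (5)·(-15) + 1·111 + (-3)·(11) = 3
  c_3 = (-17)·(-15) + (-3)·(111) + 10·11 = 32
Writing each c_i in base p = 7:
  c_1 = 20 = 6·7^0 + 2·7^1
  c_2 = 3 = 3·7^0
  c_3 = 32 = 4·7^0 + 4·7^1
λ_0 = (6, 3, 4)
λ_1 = (2, 0, 4)

((6, 3, 4), (2, 0, 4))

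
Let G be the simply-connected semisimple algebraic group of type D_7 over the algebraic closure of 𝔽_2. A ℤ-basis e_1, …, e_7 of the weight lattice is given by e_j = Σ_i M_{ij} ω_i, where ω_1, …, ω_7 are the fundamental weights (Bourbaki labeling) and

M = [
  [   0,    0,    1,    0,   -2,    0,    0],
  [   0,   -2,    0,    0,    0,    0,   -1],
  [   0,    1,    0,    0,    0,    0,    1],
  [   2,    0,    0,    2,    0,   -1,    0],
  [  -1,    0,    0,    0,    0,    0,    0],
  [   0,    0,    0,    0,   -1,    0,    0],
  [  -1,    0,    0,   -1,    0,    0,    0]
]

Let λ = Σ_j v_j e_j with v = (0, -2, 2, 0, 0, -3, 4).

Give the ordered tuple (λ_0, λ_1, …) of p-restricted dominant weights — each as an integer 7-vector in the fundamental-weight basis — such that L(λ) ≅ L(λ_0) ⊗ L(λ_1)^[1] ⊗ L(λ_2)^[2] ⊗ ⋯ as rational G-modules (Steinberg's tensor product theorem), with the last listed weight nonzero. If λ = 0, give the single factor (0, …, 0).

((0, 0, 0, 1, 0, 0, 0), (1, 0, 1, 1, 0, 0, 0))

Compute c_i = Σ_j M_{ij} v_j with v = (0, -2, 2, 0, 0, -3, 4):
  c_1 = (0)·(0) + (0)·(-2) + (1)·(2) + (0)·(0) + (-2)·(0) + (0)·(-3) + (0)·(4) = 2
  c_2 = (0)·(0) + (-2)·(-2) + (0)·(2) + (0)·(0) + (0)·(0) + (0)·(-3) + (-1)·(4) = 0
  c_3 = (0)·(0) + (1)·(-2) + (0)·(2) + (0)·(0) + (0)·(0) + (0)·(-3) + (1)·(4) = 2
  c_4 = (2)·(0) + (0)·(-2) + (0)·(2) + (2)·(0) + (0)·(0) + (-1)·(-3) + (0)·(4) = 3
  c_5 = (-1)·(0) + (0)·(-2) + (0)·(2) + (0)·(0) + (0)·(0) + (0)·(-3) + (0)·(4) = 0
  c_6 = (0)·(0) + (0)·(-2) + (0)·(2) + (0)·(0) + (-1)·(0) + (0)·(-3) + (0)·(4) = 0
  c_7 = (-1)·(0) + (0)·(-2) + (0)·(2) + (-1)·(0) + (0)·(0) + (0)·(-3) + (0)·(4) = 0
Writing each c_i in base p = 2:
  c_1 = 2 = 0·2^0 + 1·2^1
  c_2 = 0
  c_3 = 2 = 0·2^0 + 1·2^1
  c_4 = 3 = 1·2^0 + 1·2^1
  c_5 = 0
  c_6 = 0
  c_7 = 0
p-restricted factor λ_0 = (0, 0, 0, 1, 0, 0, 0)
p-restricted factor λ_1 = (1, 0, 1, 1, 0, 0, 0)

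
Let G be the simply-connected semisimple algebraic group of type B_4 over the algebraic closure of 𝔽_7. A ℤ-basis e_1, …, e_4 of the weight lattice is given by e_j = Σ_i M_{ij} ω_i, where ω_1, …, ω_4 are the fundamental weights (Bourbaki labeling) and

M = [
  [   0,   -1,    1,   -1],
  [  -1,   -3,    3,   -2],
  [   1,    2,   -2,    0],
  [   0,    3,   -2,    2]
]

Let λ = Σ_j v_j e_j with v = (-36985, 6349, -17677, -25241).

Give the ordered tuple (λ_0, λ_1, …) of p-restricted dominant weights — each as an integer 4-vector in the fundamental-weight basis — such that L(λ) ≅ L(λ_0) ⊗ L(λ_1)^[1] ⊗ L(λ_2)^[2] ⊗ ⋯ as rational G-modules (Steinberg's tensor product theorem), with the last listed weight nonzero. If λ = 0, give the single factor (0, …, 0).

Converting to the ω-basis (c_i = row i of M dotted with v = (-36985, 6349, -17677, -25241)):
  c_1 = (0)·(-36985) + (-1)·(6349) + (1)·(-17677) + (-1)·(-25241) = 1215
  c_2 = (-1)·(-36985) + (-3)·(6349) + (3)·(-17677) + (-2)·(-25241) = 15389
  c_3 = (1)·(-36985) + (2)·(6349) + (-2)·(-17677) + (0)·(-25241) = 11067
  c_4 = (0)·(-36985) + (3)·(6349) + (-2)·(-17677) + (2)·(-25241) = 3919
Base-7 expansion of each c_i:
  c_1 = 1215 = 4·7^0 + 5·7^1 + 3·7^2 + 3·7^3
  c_2 = 15389 = 3·7^0 + 0·7^1 + 6·7^2 + 2·7^3 + 6·7^4
  c_3 = 11067 = 0·7^0 + 6·7^1 + 1·7^2 + 4·7^3 + 4·7^4
  c_4 = 3919 = 6·7^0 + 6·7^1 + 2·7^2 + 4·7^3 + 1·7^4
λ_0 = (4, 3, 0, 6)
λ_1 = (5, 0, 6, 6)
λ_2 = (3, 6, 1, 2)
λ_3 = (3, 2, 4, 4)
λ_4 = (0, 6, 4, 1)

((4, 3, 0, 6), (5, 0, 6, 6), (3, 6, 1, 2), (3, 2, 4, 4), (0, 6, 4, 1))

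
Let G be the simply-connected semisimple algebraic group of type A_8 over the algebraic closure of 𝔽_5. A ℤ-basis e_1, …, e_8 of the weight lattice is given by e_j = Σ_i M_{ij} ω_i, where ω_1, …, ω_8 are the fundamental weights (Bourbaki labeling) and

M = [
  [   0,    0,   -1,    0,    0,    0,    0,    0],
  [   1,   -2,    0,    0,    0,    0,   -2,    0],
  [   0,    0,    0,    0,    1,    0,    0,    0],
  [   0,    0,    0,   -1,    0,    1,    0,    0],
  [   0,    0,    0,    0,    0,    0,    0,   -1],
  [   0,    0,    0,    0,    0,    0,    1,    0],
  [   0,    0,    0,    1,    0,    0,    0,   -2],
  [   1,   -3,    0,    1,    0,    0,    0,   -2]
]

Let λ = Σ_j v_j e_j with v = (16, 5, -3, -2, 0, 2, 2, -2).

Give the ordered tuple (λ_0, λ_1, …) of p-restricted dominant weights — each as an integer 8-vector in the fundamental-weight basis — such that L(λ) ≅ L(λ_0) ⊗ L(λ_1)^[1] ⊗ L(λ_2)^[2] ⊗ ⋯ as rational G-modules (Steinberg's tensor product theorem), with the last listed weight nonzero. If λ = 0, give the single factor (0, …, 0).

Compute c_i = Σ_j M_{ij} v_j with v = (16, 5, -3, -2, 0, 2, 2, -2):
  c_1 = 0·16 + 0·5 + (-1)·(-3) + (0)·(-2) + 0·0 + 0·2 + 0·2 + (0)·(-2) = 3
  c_2 = 1·16 + (-2)·(5) + (0)·(-3) + (0)·(-2) + 0·0 + 0·2 + (-2)·(2) + (0)·(-2) = 2
  c_3 = 0·16 + 0·5 + (0)·(-3) + (0)·(-2) + 1·0 + 0·2 + 0·2 + (0)·(-2) = 0
  c_4 = 0·16 + 0·5 + (0)·(-3) + (-1)·(-2) + 0·0 + 1·2 + 0·2 + (0)·(-2) = 4
  c_5 = 0·16 + 0·5 + (0)·(-3) + (0)·(-2) + 0·0 + 0·2 + 0·2 + (-1)·(-2) = 2
  c_6 = 0·16 + 0·5 + (0)·(-3) + (0)·(-2) + 0·0 + 0·2 + 1·2 + (0)·(-2) = 2
  c_7 = 0·16 + 0·5 + (0)·(-3) + (1)·(-2) + 0·0 + 0·2 + 0·2 + (-2)·(-2) = 2
  c_8 = 1·16 + (-3)·(5) + (0)·(-3) + (1)·(-2) + 0·0 + 0·2 + 0·2 + (-2)·(-2) = 3
Writing each c_i in base p = 5:
  c_1 = 3 = 3·5^0
  c_2 = 2 = 2·5^0
  c_3 = 0
  c_4 = 4 = 4·5^0
  c_5 = 2 = 2·5^0
  c_6 = 2 = 2·5^0
  c_7 = 2 = 2·5^0
  c_8 = 3 = 3·5^0
Factor λ_0 = (3, 2, 0, 4, 2, 2, 2, 3)

((3, 2, 0, 4, 2, 2, 2, 3),)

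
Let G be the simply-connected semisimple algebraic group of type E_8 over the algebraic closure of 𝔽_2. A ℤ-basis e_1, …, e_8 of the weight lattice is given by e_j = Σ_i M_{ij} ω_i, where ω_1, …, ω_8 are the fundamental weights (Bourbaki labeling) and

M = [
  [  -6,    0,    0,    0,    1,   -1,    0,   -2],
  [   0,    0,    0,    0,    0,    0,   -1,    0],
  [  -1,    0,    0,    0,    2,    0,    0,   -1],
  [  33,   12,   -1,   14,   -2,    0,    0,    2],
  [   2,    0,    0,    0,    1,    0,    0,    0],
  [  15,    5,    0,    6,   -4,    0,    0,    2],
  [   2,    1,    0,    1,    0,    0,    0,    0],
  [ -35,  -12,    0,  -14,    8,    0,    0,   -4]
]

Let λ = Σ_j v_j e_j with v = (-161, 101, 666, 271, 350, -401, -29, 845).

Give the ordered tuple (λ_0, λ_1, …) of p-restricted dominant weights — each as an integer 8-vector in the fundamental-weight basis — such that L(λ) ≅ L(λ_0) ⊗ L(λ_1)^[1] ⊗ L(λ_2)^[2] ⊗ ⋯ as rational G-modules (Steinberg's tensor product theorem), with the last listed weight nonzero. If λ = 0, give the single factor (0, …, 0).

((1, 1, 0, 1, 0, 0, 0, 1), (1, 0, 0, 0, 0, 1, 1, 0), (0, 1, 0, 0, 1, 1, 0, 0), (1, 1, 0, 0, 1, 0, 0, 0), (1, 1, 1, 1, 1, 0, 1, 1), (0, 0, 0, 0, 0, 0, 1, 1))

Change of basis e → ω: c = M·v where v = (-161, 101, 666, 271, 350, -401, -29, 845):
  c_1 = -6*-161 + 0*101 + 0*666 + 0*271 + 1*350 + -1*-401 + 0*-29 + -2*845 = 27
  c_2 = 0*-161 + 0*101 + 0*666 + 0*271 + 0*350 + 0*-401 + -1*-29 + 0*845 = 29
  c_3 = -1*-161 + 0*101 + 0*666 + 0*271 + 2*350 + 0*-401 + 0*-29 + -1*845 = 16
  c_4 = 33*-161 + 12*101 + -1*666 + 14*271 + -2*350 + 0*-401 + 0*-29 + 2*845 = 17
  c_5 = 2*-161 + 0*101 + 0*666 + 0*271 + 1*350 + 0*-401 + 0*-29 + 0*845 = 28
  c_6 = 15*-161 + 5*101 + 0*666 + 6*271 + -4*350 + 0*-401 + 0*-29 + 2*845 = 6
  c_7 = 2*-161 + 1*101 + 0*666 + 1*271 + 0*350 + 0*-401 + 0*-29 + 0*845 = 50
  c_8 = -35*-161 + -12*101 + 0*666 + -14*271 + 8*350 + 0*-401 + 0*-29 + -4*845 = 49
Writing each c_i in base p = 2:
  c_1 = 27 = 1·2^0 + 1·2^1 + 0·2^2 + 1·2^3 + 1·2^4
  c_2 = 29 = 1·2^0 + 0·2^1 + 1·2^2 + 1·2^3 + 1·2^4
  c_3 = 16 = 0·2^0 + 0·2^1 + 0·2^2 + 0·2^3 + 1·2^4
  c_4 = 17 = 1·2^0 + 0·2^1 + 0·2^2 + 0·2^3 + 1·2^4
  c_5 = 28 = 0·2^0 + 0·2^1 + 1·2^2 + 1·2^3 + 1·2^4
  c_6 = 6 = 0·2^0 + 1·2^1 + 1·2^2
  c_7 = 50 = 0·2^0 + 1·2^1 + 0·2^2 + 0·2^3 + 1·2^4 + 1·2^5
  c_8 = 49 = 1·2^0 + 0·2^1 + 0·2^2 + 0·2^3 + 1·2^4 + 1·2^5
Factor λ_0 = (1, 1, 0, 1, 0, 0, 0, 1)
Factor λ_1 = (1, 0, 0, 0, 0, 1, 1, 0)
Factor λ_2 = (0, 1, 0, 0, 1, 1, 0, 0)
Factor λ_3 = (1, 1, 0, 0, 1, 0, 0, 0)
Factor λ_4 = (1, 1, 1, 1, 1, 0, 1, 1)
Factor λ_5 = (0, 0, 0, 0, 0, 0, 1, 1)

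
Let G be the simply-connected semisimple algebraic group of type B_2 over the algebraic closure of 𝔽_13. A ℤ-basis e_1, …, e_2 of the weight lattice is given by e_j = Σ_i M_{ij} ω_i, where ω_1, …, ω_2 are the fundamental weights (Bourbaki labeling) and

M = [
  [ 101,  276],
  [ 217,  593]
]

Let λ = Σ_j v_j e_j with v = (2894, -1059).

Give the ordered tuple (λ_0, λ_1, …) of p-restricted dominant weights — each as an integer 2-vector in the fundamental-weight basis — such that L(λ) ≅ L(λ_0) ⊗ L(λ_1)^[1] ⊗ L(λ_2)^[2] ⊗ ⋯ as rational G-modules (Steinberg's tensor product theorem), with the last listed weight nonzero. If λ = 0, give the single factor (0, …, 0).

ω-coordinates c = M·v, v = (2894, -1059):
  c_1 = (101)·(2894) + (276)·(-1059) = 10
  c_2 = (217)·(2894) + (593)·(-1059) = 11
Writing each c_i in base p = 13:
  c_1 = 10 = 10·13^0
  c_2 = 11 = 11·13^0
Factor λ_0 = (10, 11)

((10, 11),)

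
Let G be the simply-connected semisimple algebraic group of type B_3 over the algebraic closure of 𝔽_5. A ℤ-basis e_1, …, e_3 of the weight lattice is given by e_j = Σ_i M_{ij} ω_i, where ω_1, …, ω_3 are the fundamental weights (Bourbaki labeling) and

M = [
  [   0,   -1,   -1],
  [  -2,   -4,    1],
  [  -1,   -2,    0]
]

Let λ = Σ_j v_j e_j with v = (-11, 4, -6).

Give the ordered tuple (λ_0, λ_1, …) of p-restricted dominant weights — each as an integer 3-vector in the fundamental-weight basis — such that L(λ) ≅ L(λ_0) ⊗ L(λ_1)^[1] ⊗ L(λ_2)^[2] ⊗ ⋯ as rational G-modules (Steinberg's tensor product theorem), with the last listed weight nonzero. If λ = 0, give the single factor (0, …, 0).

((2, 0, 3),)

Compute c_i = Σ_j M_{ij} v_j with v = (-11, 4, -6):
  c_1 = 0*-11 + -1*4 + -1*-6 = 2
  c_2 = -2*-11 + -4*4 + 1*-6 = 0
  c_3 = -1*-11 + -2*4 + 0*-6 = 3
Base-5 expansion of each c_i:
  c_1 = 2 = 2·5^0
  c_2 = 0
  c_3 = 3 = 3·5^0
λ_0 = (2, 0, 3)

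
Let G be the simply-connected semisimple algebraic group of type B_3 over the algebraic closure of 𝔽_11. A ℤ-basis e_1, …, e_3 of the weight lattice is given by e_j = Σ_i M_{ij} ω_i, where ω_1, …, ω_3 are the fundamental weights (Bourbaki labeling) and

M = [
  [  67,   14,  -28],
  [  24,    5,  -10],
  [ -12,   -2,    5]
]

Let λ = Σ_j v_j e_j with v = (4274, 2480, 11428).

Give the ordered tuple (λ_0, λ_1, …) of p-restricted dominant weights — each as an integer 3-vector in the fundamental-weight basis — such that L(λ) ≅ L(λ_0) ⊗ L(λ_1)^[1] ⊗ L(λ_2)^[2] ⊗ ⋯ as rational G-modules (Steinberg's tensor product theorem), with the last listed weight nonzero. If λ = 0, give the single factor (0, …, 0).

((5, 3, 1), (0, 8, 4), (9, 5, 7))

Compute c_i = Σ_j M_{ij} v_j with v = (4274, 2480, 11428):
  c_1 = 67·4274 + 14·2480 + (-28)·(11428) = 1094
  c_2 = 24·4274 + 5·2480 + (-10)·(11428) = 696
  c_3 = (-12)·(4274) + (-2)·(2480) + 5·11428 = 892
Base-11 expansion of each c_i:
  c_1 = 1094 = 5·11^0 + 0·11^1 + 9·11^2
  c_2 = 696 = 3·11^0 + 8·11^1 + 5·11^2
  c_3 = 892 = 1·11^0 + 4·11^1 + 7·11^2
p-restricted factor λ_0 = (5, 3, 1)
p-restricted factor λ_1 = (0, 8, 4)
p-restricted factor λ_2 = (9, 5, 7)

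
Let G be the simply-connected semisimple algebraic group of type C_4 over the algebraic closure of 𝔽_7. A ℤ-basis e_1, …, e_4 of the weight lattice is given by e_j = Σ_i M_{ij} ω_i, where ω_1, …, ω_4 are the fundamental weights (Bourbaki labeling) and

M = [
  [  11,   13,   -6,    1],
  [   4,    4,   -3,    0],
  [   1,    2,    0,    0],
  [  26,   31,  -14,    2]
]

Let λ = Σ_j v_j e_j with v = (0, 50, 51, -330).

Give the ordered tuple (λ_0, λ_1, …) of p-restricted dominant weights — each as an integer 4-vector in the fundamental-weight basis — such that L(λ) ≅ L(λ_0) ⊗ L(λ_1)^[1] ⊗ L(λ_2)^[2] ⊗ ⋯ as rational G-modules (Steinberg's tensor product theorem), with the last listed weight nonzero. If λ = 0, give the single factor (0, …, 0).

Converting to the ω-basis (c_i = row i of M dotted with v = (0, 50, 51, -330)):
  c_1 = 11·0 + 13·50 + (-6)·(51) + (1)·(-330) = 14
  c_2 = 4·0 + 4·50 + (-3)·(51) + (0)·(-330) = 47
  c_3 = 1·0 + 2·50 + 0·51 + (0)·(-330) = 100
  c_4 = 26·0 + 31·50 + (-14)·(51) + (2)·(-330) = 176
Expand coordinatewise in base 7:
  c_1 = 14 = 0·7^0 + 2·7^1
  c_2 = 47 = 5·7^0 + 6·7^1
  c_3 = 100 = 2·7^0 + 0·7^1 + 2·7^2
  c_4 = 176 = 1·7^0 + 4·7^1 + 3·7^2
p-restricted factor λ_0 = (0, 5, 2, 1)
p-restricted factor λ_1 = (2, 6, 0, 4)
p-restricted factor λ_2 = (0, 0, 2, 3)

((0, 5, 2, 1), (2, 6, 0, 4), (0, 0, 2, 3))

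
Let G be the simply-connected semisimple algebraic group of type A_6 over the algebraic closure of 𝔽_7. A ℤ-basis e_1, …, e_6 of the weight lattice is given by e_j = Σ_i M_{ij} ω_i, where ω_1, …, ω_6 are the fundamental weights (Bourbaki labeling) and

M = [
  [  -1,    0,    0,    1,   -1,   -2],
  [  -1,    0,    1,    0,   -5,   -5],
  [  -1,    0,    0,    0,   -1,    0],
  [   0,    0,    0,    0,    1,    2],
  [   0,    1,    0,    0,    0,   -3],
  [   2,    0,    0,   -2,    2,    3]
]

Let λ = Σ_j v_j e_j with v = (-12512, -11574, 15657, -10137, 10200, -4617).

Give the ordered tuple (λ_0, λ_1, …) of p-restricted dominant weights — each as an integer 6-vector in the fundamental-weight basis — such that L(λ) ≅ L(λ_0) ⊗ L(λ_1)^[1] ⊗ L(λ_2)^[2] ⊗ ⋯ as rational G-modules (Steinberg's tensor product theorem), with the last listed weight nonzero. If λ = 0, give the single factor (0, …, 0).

ω-coordinates c = M·v, v = (-12512, -11574, 15657, -10137, 10200, -4617):
  c_1 = -1*-12512 + 0*-11574 + 0*15657 + 1*-10137 + -1*10200 + -2*-4617 = 1409
  c_2 = -1*-12512 + 0*-11574 + 1*15657 + 0*-10137 + -5*10200 + -5*-4617 = 254
  c_3 = -1*-12512 + 0*-11574 + 0*15657 + 0*-10137 + -1*10200 + 0*-4617 = 2312
  c_4 = 0*-12512 + 0*-11574 + 0*15657 + 0*-10137 + 1*10200 + 2*-4617 = 966
  c_5 = 0*-12512 + 1*-11574 + 0*15657 + 0*-10137 + 0*10200 + -3*-4617 = 2277
  c_6 = 2*-12512 + 0*-11574 + 0*15657 + -2*-10137 + 2*10200 + 3*-4617 = 1799
p = 7; digits c_i = Σ_j d_{ij}·7^j, 0 ≤ d_{ij} < 7:
  c_1 = 1409 = 2·7^0 + 5·7^1 + 0·7^2 + 4·7^3
  c_2 = 254 = 2·7^0 + 1·7^1 + 5·7^2
  c_3 = 2312 = 2·7^0 + 1·7^1 + 5·7^2 + 6·7^3
  c_4 = 966 = 0·7^0 + 5·7^1 + 5·7^2 + 2·7^3
  c_5 = 2277 = 2·7^0 + 3·7^1 + 4·7^2 + 6·7^3
  c_6 = 1799 = 0·7^0 + 5·7^1 + 1·7^2 + 5·7^3
Factor λ_0 = (2, 2, 2, 0, 2, 0)
Factor λ_1 = (5, 1, 1, 5, 3, 5)
Factor λ_2 = (0, 5, 5, 5, 4, 1)
Factor λ_3 = (4, 0, 6, 2, 6, 5)

((2, 2, 2, 0, 2, 0), (5, 1, 1, 5, 3, 5), (0, 5, 5, 5, 4, 1), (4, 0, 6, 2, 6, 5))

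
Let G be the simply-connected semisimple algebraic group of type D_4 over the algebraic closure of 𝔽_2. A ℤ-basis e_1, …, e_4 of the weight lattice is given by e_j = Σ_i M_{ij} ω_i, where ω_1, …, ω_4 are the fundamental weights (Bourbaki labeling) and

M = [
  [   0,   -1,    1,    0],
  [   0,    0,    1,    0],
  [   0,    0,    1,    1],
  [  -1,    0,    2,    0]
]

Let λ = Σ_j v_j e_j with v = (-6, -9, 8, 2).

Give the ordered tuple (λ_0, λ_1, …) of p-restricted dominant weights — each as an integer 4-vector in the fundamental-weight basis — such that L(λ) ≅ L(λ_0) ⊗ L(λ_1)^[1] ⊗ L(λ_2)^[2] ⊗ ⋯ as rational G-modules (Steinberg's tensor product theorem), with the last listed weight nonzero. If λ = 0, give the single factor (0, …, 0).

((1, 0, 0, 0), (0, 0, 1, 1), (0, 0, 0, 1), (0, 1, 1, 0), (1, 0, 0, 1))

Converting to the ω-basis (c_i = row i of M dotted with v = (-6, -9, 8, 2)):
  c_1 = (0)·(-6) + (-1)·(-9) + (1)·(8) + (0)·(2) = 17
  c_2 = (0)·(-6) + (0)·(-9) + (1)·(8) + (0)·(2) = 8
  c_3 = (0)·(-6) + (0)·(-9) + (1)·(8) + (1)·(2) = 10
  c_4 = (-1)·(-6) + (0)·(-9) + (2)·(8) + (0)·(2) = 22
Expand coordinatewise in base 2:
  c_1 = 17 = 1·2^0 + 0·2^1 + 0·2^2 + 0·2^3 + 1·2^4
  c_2 = 8 = 0·2^0 + 0·2^1 + 0·2^2 + 1·2^3
  c_3 = 10 = 0·2^0 + 1·2^1 + 0·2^2 + 1·2^3
  c_4 = 22 = 0·2^0 + 1·2^1 + 1·2^2 + 0·2^3 + 1·2^4
λ_0 = (1, 0, 0, 0)
λ_1 = (0, 0, 1, 1)
λ_2 = (0, 0, 0, 1)
λ_3 = (0, 1, 1, 0)
λ_4 = (1, 0, 0, 1)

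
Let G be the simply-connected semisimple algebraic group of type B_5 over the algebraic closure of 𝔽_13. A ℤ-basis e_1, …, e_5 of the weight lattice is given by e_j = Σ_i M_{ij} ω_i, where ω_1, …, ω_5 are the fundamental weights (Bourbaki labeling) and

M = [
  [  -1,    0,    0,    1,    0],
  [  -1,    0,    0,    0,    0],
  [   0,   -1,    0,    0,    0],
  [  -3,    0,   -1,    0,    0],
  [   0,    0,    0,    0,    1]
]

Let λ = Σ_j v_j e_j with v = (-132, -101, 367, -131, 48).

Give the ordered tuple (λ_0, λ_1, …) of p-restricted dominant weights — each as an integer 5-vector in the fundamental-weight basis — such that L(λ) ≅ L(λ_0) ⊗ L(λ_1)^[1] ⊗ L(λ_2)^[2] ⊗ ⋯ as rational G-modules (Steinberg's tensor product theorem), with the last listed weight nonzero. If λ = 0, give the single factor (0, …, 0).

((1, 2, 10, 3, 9), (0, 10, 7, 2, 3))

Converting to the ω-basis (c_i = row i of M dotted with v = (-132, -101, 367, -131, 48)):
  c_1 = -1*-132 + 0*-101 + 0*367 + 1*-131 + 0*48 = 1
  c_2 = -1*-132 + 0*-101 + 0*367 + 0*-131 + 0*48 = 132
  c_3 = 0*-132 + -1*-101 + 0*367 + 0*-131 + 0*48 = 101
  c_4 = -3*-132 + 0*-101 + -1*367 + 0*-131 + 0*48 = 29
  c_5 = 0*-132 + 0*-101 + 0*367 + 0*-131 + 1*48 = 48
Expand coordinatewise in base 13:
  c_1 = 1 = 1·13^0
  c_2 = 132 = 2·13^0 + 10·13^1
  c_3 = 101 = 10·13^0 + 7·13^1
  c_4 = 29 = 3·13^0 + 2·13^1
  c_5 = 48 = 9·13^0 + 3·13^1
Factor λ_0 = (1, 2, 10, 3, 9)
Factor λ_1 = (0, 10, 7, 2, 3)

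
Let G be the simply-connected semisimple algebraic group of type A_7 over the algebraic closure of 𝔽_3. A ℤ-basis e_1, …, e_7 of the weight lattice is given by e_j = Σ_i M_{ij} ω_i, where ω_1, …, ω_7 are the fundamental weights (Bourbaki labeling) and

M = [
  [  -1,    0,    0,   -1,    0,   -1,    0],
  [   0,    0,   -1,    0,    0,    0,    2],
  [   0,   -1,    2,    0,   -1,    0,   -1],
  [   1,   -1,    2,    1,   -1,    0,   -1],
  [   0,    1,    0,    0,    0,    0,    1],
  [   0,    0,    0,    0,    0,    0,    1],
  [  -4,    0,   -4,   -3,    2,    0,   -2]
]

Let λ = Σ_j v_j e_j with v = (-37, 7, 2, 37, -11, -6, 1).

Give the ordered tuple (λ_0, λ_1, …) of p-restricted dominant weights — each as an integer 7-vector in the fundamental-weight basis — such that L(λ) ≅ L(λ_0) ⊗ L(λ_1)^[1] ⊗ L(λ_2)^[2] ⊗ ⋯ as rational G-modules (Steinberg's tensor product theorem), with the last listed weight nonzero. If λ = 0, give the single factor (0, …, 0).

Change of basis e → ω: c = M·v where v = (-37, 7, 2, 37, -11, -6, 1):
  c_1 = (-1)·(-37) + (0)·(7) + (0)·(2) + (-1)·(37) + (0)·(-11) + (-1)·(-6) + (0)·(1) = 6
  c_2 = (0)·(-37) + (0)·(7) + (-1)·(2) + (0)·(37) + (0)·(-11) + (0)·(-6) + (2)·(1) = 0
  c_3 = (0)·(-37) + (-1)·(7) + (2)·(2) + (0)·(37) + (-1)·(-11) + (0)·(-6) + (-1)·(1) = 7
  c_4 = (1)·(-37) + (-1)·(7) + (2)·(2) + (1)·(37) + (-1)·(-11) + (0)·(-6) + (-1)·(1) = 7
  c_5 = (0)·(-37) + (1)·(7) + (0)·(2) + (0)·(37) + (0)·(-11) + (0)·(-6) + (1)·(1) = 8
  c_6 = (0)·(-37) + (0)·(7) + (0)·(2) + (0)·(37) + (0)·(-11) + (0)·(-6) + (1)·(1) = 1
  c_7 = (-4)·(-37) + (0)·(7) + (-4)·(2) + (-3)·(37) + (2)·(-11) + (0)·(-6) + (-2)·(1) = 5
p = 3; digits c_i = Σ_j d_{ij}·3^j, 0 ≤ d_{ij} < 3:
  c_1 = 6 = 0·3^0 + 2·3^1
  c_2 = 0
  c_3 = 7 = 1·3^0 + 2·3^1
  c_4 = 7 = 1·3^0 + 2·3^1
  c_5 = 8 = 2·3^0 + 2·3^1
  c_6 = 1 = 1·3^0
  c_7 = 5 = 2·3^0 + 1·3^1
Factor λ_0 = (0, 0, 1, 1, 2, 1, 2)
Factor λ_1 = (2, 0, 2, 2, 2, 0, 1)

((0, 0, 1, 1, 2, 1, 2), (2, 0, 2, 2, 2, 0, 1))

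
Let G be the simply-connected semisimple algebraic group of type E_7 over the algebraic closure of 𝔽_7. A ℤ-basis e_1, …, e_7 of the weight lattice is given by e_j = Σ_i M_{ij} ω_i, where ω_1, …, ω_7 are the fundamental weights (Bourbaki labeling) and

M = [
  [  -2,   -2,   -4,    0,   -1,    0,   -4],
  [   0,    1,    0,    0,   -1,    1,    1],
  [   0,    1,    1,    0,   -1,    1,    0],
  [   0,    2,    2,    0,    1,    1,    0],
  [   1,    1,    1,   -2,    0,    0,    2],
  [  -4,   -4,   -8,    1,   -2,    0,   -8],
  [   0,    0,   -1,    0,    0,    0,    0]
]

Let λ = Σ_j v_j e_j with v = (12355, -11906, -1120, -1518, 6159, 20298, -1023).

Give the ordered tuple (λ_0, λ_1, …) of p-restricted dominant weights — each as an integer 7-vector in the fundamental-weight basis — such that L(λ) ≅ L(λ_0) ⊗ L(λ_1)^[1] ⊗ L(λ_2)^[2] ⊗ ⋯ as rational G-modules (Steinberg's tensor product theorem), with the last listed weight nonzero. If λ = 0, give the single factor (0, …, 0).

((3, 6, 0, 6, 4, 0, 0), (6, 4, 5, 1, 3, 6, 6), (2, 3, 1, 1, 6, 2, 1), (4, 3, 3, 1, 0, 4, 3))

ω-coordinates c = M·v, v = (12355, -11906, -1120, -1518, 6159, 20298, -1023):
  c_1 = -2*12355 + -2*-11906 + -4*-1120 + 0*-1518 + -1*6159 + 0*20298 + -4*-1023 = 1515
  c_2 = 0*12355 + 1*-11906 + 0*-1120 + 0*-1518 + -1*6159 + 1*20298 + 1*-1023 = 1210
  c_3 = 0*12355 + 1*-11906 + 1*-1120 + 0*-1518 + -1*6159 + 1*20298 + 0*-1023 = 1113
  c_4 = 0*12355 + 2*-11906 + 2*-1120 + 0*-1518 + 1*6159 + 1*20298 + 0*-1023 = 405
  c_5 = 1*12355 + 1*-11906 + 1*-1120 + -2*-1518 + 0*6159 + 0*20298 + 2*-1023 = 319
  c_6 = -4*12355 + -4*-11906 + -8*-1120 + 1*-1518 + -2*6159 + 0*20298 + -8*-1023 = 1512
  c_7 = 0*12355 + 0*-11906 + -1*-1120 + 0*-1518 + 0*6159 + 0*20298 + 0*-1023 = 1120
Expand coordinatewise in base 7:
  c_1 = 1515 = 3·7^0 + 6·7^1 + 2·7^2 + 4·7^3
  c_2 = 1210 = 6·7^0 + 4·7^1 + 3·7^2 + 3·7^3
  c_3 = 1113 = 0·7^0 + 5·7^1 + 1·7^2 + 3·7^3
  c_4 = 405 = 6·7^0 + 1·7^1 + 1·7^2 + 1·7^3
  c_5 = 319 = 4·7^0 + 3·7^1 + 6·7^2
  c_6 = 1512 = 0·7^0 + 6·7^1 + 2·7^2 + 4·7^3
  c_7 = 1120 = 0·7^0 + 6·7^1 + 1·7^2 + 3·7^3
p-restricted factor λ_0 = (3, 6, 0, 6, 4, 0, 0)
p-restricted factor λ_1 = (6, 4, 5, 1, 3, 6, 6)
p-restricted factor λ_2 = (2, 3, 1, 1, 6, 2, 1)
p-restricted factor λ_3 = (4, 3, 3, 1, 0, 4, 3)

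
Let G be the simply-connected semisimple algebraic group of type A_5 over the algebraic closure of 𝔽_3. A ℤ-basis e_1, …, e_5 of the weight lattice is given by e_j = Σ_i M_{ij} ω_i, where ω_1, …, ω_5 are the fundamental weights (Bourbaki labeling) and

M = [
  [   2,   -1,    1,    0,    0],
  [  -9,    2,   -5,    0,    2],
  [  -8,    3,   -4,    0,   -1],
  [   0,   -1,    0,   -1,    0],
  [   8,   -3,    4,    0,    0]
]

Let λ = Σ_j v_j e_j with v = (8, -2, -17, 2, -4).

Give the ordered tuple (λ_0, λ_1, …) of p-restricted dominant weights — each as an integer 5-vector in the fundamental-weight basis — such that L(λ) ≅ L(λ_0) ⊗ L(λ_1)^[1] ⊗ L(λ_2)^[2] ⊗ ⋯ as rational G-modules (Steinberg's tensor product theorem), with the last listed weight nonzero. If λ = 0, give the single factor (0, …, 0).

((1, 1, 2, 0, 2),)

Compute c_i = Σ_j M_{ij} v_j with v = (8, -2, -17, 2, -4):
  c_1 = 2·8 + (-1)·(-2) + (1)·(-17) + 0·2 + (0)·(-4) = 1
  c_2 = (-9)·(8) + (2)·(-2) + (-5)·(-17) + 0·2 + (2)·(-4) = 1
  c_3 = (-8)·(8) + (3)·(-2) + (-4)·(-17) + 0·2 + (-1)·(-4) = 2
  c_4 = 0·8 + (-1)·(-2) + (0)·(-17) + (-1)·(2) + (0)·(-4) = 0
  c_5 = 8·8 + (-3)·(-2) + (4)·(-17) + 0·2 + (0)·(-4) = 2
Expand coordinatewise in base 3:
  c_1 = 1 = 1·3^0
  c_2 = 1 = 1·3^0
  c_3 = 2 = 2·3^0
  c_4 = 0
  c_5 = 2 = 2·3^0
p-restricted factor λ_0 = (1, 1, 2, 0, 2)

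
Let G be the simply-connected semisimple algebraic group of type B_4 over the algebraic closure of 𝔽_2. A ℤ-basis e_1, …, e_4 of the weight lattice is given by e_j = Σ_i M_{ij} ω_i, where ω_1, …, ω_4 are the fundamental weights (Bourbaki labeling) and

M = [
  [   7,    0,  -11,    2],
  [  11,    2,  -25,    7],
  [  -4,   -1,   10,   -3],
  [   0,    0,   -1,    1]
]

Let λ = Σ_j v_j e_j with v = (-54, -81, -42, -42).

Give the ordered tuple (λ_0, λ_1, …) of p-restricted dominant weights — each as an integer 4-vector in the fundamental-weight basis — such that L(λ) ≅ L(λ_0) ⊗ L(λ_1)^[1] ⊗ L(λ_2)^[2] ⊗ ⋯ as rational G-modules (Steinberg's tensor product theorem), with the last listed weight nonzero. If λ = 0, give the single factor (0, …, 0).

In the fundamental-weight basis, λ has coordinates c = M·v (v = (-54, -81, -42, -42)):
  c_1 = (7)·(-54) + (0)·(-81) + (-11)·(-42) + (2)·(-42) = 0
  c_2 = (11)·(-54) + (2)·(-81) + (-25)·(-42) + (7)·(-42) = 0
  c_3 = (-4)·(-54) + (-1)·(-81) + (10)·(-42) + (-3)·(-42) = 3
  c_4 = (0)·(-54) + (0)·(-81) + (-1)·(-42) + (1)·(-42) = 0
Base-2 expansion of each c_i:
  c_1 = 0
  c_2 = 0
  c_3 = 3 = 1·2^0 + 1·2^1
  c_4 = 0
Factor λ_0 = (0, 0, 1, 0)
Factor λ_1 = (0, 0, 1, 0)

((0, 0, 1, 0), (0, 0, 1, 0))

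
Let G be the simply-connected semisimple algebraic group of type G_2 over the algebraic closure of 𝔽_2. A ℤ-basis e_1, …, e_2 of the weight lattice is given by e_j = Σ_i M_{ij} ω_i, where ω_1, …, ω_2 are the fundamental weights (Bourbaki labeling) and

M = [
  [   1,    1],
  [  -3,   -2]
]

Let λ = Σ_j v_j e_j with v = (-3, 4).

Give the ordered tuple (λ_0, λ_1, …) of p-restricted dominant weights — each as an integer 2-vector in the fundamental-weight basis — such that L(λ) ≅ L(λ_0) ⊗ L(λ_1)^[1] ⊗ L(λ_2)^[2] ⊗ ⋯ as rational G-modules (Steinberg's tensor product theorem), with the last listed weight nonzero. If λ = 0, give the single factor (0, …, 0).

((1, 1),)

Converting to the ω-basis (c_i = row i of M dotted with v = (-3, 4)):
  c_1 = (1)·(-3) + (1)·(4) = 1
  c_2 = (-3)·(-3) + (-2)·(4) = 1
p = 2; digits c_i = Σ_j d_{ij}·2^j, 0 ≤ d_{ij} < 2:
  c_1 = 1 = 1·2^0
  c_2 = 1 = 1·2^0
Factor λ_0 = (1, 1)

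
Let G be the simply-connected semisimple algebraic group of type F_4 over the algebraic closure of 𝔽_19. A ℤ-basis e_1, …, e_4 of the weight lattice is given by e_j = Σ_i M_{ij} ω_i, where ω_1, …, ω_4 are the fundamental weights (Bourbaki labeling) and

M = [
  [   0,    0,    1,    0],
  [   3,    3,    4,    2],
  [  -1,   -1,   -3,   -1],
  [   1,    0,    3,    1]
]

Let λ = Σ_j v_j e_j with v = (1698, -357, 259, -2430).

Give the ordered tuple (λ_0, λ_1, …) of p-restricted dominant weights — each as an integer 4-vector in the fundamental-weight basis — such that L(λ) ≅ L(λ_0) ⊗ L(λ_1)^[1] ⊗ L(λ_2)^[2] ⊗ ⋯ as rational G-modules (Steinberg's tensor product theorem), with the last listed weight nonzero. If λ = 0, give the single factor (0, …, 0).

((12, 9, 8, 7), (13, 10, 16, 2))

Converting to the ω-basis (c_i = row i of M dotted with v = (1698, -357, 259, -2430)):
  c_1 = 0·1698 + (0)·(-357) + 1·259 + (0)·(-2430) = 259
  c_2 = 3·1698 + (3)·(-357) + 4·259 + (2)·(-2430) = 199
  c_3 = (-1)·(1698) + (-1)·(-357) + (-3)·(259) + (-1)·(-2430) = 312
  c_4 = 1·1698 + (0)·(-357) + 3·259 + (1)·(-2430) = 45
Writing each c_i in base p = 19:
  c_1 = 259 = 12·19^0 + 13·19^1
  c_2 = 199 = 9·19^0 + 10·19^1
  c_3 = 312 = 8·19^0 + 16·19^1
  c_4 = 45 = 7·19^0 + 2·19^1
p-restricted factor λ_0 = (12, 9, 8, 7)
p-restricted factor λ_1 = (13, 10, 16, 2)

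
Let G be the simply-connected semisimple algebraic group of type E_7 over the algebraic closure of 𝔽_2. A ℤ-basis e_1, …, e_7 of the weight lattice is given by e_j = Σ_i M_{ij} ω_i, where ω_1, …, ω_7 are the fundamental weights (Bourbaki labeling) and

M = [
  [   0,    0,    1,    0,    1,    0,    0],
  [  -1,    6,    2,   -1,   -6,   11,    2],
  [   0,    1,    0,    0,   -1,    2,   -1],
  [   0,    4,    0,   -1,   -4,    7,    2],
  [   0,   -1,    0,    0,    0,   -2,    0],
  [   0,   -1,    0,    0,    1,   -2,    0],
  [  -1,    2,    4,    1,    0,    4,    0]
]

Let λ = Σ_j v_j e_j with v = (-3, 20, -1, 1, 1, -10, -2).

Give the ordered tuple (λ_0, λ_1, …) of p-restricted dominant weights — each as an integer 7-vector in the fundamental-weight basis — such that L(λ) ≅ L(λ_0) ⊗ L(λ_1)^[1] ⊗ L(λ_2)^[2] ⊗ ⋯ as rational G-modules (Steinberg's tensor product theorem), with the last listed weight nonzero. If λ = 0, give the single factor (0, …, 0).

((0, 0, 1, 1, 0, 1, 0),)

Compute c_i = Σ_j M_{ij} v_j with v = (-3, 20, -1, 1, 1, -10, -2):
  c_1 = (0)·(-3) + 0·20 + (1)·(-1) + 0·1 + 1·1 + (0)·(-10) + (0)·(-2) = 0
  c_2 = (-1)·(-3) + 6·20 + (2)·(-1) + (-1)·(1) + (-6)·(1) + (11)·(-10) + (2)·(-2) = 0
  c_3 = (0)·(-3) + 1·20 + (0)·(-1) + 0·1 + (-1)·(1) + (2)·(-10) + (-1)·(-2) = 1
  c_4 = (0)·(-3) + 4·20 + (0)·(-1) + (-1)·(1) + (-4)·(1) + (7)·(-10) + (2)·(-2) = 1
  c_5 = (0)·(-3) + (-1)·(20) + (0)·(-1) + 0·1 + 0·1 + (-2)·(-10) + (0)·(-2) = 0
  c_6 = (0)·(-3) + (-1)·(20) + (0)·(-1) + 0·1 + 1·1 + (-2)·(-10) + (0)·(-2) = 1
  c_7 = (-1)·(-3) + 2·20 + (4)·(-1) + 1·1 + 0·1 + (4)·(-10) + (0)·(-2) = 0
Writing each c_i in base p = 2:
  c_1 = 0
  c_2 = 0
  c_3 = 1 = 1·2^0
  c_4 = 1 = 1·2^0
  c_5 = 0
  c_6 = 1 = 1·2^0
  c_7 = 0
p-restricted factor λ_0 = (0, 0, 1, 1, 0, 1, 0)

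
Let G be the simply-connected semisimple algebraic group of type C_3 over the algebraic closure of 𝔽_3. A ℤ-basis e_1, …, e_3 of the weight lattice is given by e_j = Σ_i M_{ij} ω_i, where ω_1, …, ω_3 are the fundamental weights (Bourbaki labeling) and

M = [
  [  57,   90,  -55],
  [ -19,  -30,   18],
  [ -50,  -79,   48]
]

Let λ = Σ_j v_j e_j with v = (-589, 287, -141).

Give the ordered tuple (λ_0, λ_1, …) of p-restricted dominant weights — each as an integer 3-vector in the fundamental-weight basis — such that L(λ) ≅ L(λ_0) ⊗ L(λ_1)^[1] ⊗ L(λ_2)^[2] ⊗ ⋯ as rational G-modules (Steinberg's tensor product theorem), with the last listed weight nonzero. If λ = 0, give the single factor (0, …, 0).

Compute c_i = Σ_j M_{ij} v_j with v = (-589, 287, -141):
  c_1 = (57)·(-589) + 90·287 + (-55)·(-141) = 12
  c_2 = (-19)·(-589) + (-30)·(287) + (18)·(-141) = 43
  c_3 = (-50)·(-589) + (-79)·(287) + (48)·(-141) = 9
Base-3 expansion of each c_i:
  c_1 = 12 = 0·3^0 + 1·3^1 + 1·3^2
  c_2 = 43 = 1·3^0 + 2·3^1 + 1·3^2 + 1·3^3
  c_3 = 9 = 0·3^0 + 0·3^1 + 1·3^2
Factor λ_0 = (0, 1, 0)
Factor λ_1 = (1, 2, 0)
Factor λ_2 = (1, 1, 1)
Factor λ_3 = (0, 1, 0)

((0, 1, 0), (1, 2, 0), (1, 1, 1), (0, 1, 0))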